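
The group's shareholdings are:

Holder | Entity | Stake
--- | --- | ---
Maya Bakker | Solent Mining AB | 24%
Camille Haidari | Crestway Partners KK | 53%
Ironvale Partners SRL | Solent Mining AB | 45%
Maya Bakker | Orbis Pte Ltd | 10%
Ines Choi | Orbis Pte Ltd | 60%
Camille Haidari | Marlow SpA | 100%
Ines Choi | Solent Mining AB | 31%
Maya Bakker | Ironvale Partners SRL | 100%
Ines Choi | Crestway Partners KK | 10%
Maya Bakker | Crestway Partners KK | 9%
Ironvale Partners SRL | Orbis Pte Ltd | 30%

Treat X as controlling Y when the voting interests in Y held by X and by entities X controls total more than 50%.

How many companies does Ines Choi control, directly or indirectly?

Ines holds 60% of Orbis, so Ines controls Orbis.
No other company's threshold is met.
Ines controls 1 company.

1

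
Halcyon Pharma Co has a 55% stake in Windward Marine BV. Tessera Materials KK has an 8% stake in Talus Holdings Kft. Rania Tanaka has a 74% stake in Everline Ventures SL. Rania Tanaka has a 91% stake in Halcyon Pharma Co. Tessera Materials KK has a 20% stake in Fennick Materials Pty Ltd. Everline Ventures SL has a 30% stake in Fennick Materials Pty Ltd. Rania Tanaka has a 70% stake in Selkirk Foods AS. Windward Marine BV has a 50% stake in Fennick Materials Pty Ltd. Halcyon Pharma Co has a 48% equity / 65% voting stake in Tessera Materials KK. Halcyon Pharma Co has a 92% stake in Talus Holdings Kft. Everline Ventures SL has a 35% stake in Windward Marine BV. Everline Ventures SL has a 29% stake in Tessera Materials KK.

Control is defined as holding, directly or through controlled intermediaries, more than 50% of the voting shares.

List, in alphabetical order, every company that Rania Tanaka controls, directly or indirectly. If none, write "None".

Everline Ventures SL, Fennick Materials Pty Ltd, Halcyon Pharma Co, Selkirk Foods AS, Talus Holdings Kft, Tessera Materials KK, Windward Marine BV

Rania holds 91% of Halcyon, so Rania controls Halcyon.
Rania holds 74% of Everline, so Rania controls Everline.
Everline and Halcyon together hold 29% + 65% = 94% of Tessera, so Rania controls Tessera.
Tessera and Halcyon together hold 8% + 92% = 100% of Talus, so Rania controls Talus.
Halcyon and Everline together hold 55% + 35% = 90% of Windward, so Rania controls Windward.
Rania holds 70% of Selkirk, so Rania controls Selkirk.
Windward and Everline and Tessera together hold 50% + 30% + 20% = 100% of Fennick, so Rania controls Fennick.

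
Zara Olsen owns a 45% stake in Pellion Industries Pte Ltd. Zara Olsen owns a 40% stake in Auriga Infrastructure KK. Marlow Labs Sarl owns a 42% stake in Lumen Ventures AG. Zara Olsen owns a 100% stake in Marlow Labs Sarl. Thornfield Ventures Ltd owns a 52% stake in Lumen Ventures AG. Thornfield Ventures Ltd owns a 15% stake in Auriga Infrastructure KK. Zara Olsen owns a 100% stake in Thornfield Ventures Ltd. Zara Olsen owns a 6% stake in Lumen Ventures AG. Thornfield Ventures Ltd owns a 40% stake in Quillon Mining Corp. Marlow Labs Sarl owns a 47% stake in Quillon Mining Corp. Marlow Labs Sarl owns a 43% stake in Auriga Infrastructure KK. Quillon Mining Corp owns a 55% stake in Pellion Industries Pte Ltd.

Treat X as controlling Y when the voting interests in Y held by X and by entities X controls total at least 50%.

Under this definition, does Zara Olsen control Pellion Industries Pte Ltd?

Zara holds 100% of Marlow, so Zara controls Marlow.
Zara holds 100% of Thornfield, so Zara controls Thornfield.
Marlow and Thornfield together hold 47% + 40% = 87% of Quillon, so Zara controls Quillon.
Quillon and Zara together hold 55% + 45% = 100% of Pellion, so Zara controls Pellion.

Yes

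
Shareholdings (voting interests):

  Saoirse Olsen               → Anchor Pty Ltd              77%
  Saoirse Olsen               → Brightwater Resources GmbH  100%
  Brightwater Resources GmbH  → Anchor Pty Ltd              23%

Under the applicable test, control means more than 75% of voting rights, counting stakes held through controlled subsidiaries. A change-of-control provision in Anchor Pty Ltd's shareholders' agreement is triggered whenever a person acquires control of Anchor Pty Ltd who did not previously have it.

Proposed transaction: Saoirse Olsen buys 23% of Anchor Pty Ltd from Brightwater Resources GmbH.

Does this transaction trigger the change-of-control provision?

The purchase adds only to Saoirse's holdings (Brightwater's stake shrinks), so Saoirse is the only person who could newly come to control Anchor.
Saoirse holds 100% of Brightwater, so Saoirse controls Brightwater.
Saoirse and Brightwater together hold 77% + 23% = 100% of Anchor, so Saoirse controls Anchor.
So Saoirse already controls Anchor before the transaction.
After the purchase, Saoirse's direct stake in Anchor rises to 77% + 23% = 100%, and Brightwater's stake falls to 0%.
Saoirse controlled Anchor already, so this is not a new person acquiring control; every other person's position is unchanged or reduced.
No new person acquires control, so the clause is not triggered.

No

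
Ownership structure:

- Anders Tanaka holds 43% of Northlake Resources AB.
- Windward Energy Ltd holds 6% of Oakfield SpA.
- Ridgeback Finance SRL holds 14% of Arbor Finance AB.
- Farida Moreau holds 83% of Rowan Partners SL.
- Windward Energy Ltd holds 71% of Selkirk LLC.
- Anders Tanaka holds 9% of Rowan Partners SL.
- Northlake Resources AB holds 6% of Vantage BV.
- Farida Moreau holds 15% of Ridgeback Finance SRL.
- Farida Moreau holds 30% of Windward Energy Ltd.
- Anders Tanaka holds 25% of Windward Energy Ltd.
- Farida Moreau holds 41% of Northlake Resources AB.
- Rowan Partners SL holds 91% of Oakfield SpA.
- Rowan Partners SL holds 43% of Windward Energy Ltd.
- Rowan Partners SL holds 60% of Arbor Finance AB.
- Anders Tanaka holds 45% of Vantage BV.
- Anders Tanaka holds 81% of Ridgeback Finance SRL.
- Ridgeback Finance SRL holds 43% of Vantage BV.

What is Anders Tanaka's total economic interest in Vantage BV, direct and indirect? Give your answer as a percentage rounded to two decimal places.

Anders reaches Vantage along 3 paths.
Via Ridgeback: 81% × 43% = 34.83%.
Via Northlake: 43% × 6% = 2.58%.
Direct stake: 45% = 45%.
Total: 34.83% + 2.58% + 45% = 82.41%.

82.41%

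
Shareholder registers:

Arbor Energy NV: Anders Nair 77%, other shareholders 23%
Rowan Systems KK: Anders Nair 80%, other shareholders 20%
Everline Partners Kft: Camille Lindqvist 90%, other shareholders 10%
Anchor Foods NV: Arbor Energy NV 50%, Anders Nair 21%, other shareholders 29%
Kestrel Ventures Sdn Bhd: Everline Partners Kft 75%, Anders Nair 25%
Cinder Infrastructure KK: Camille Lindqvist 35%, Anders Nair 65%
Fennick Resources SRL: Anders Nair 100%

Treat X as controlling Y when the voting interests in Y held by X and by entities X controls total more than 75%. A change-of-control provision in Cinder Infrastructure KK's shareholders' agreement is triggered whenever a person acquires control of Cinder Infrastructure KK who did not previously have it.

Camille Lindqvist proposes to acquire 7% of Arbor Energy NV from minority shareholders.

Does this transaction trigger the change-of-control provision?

The purchase changes only Camille's holdings, so Camille is the only person who could newly come to control Cinder.
Camille holds 90% of Everline, so Camille controls Everline.
In Cinder, Camille's side holds only 35%, not > 75%.
So before the transaction, Camille does not control Cinder.
After the purchase, Camille holds 7% of Arbor directly.
Camille's side now holds 7% of Arbor, not > 75%, so Camille still does not control Arbor.
After the transaction, Camille's side holds 35% of Cinder, not > 75%, so Camille still does not control Cinder.
No new person acquires control, so the clause is not triggered.

No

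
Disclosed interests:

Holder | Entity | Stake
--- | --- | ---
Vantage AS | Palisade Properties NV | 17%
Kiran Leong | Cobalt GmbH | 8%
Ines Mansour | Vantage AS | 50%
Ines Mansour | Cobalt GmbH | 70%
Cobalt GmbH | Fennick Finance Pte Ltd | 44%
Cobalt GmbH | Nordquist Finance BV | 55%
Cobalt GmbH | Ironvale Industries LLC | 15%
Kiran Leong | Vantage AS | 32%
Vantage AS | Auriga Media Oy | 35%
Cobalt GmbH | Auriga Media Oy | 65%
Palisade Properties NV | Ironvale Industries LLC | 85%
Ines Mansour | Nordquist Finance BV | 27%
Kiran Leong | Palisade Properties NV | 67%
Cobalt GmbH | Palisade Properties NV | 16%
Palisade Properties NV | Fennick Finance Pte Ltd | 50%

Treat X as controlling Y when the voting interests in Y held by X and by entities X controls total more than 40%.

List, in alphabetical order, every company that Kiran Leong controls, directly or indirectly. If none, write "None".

Kiran holds 67% of Palisade, so Kiran controls Palisade.
Palisade holds 50% of Fennick, so Kiran controls Fennick.
Palisade holds 85% of Ironvale, so Kiran controls Ironvale.
No other company's threshold is met.

Fennick Finance Pte Ltd, Ironvale Industries LLC, Palisade Properties NV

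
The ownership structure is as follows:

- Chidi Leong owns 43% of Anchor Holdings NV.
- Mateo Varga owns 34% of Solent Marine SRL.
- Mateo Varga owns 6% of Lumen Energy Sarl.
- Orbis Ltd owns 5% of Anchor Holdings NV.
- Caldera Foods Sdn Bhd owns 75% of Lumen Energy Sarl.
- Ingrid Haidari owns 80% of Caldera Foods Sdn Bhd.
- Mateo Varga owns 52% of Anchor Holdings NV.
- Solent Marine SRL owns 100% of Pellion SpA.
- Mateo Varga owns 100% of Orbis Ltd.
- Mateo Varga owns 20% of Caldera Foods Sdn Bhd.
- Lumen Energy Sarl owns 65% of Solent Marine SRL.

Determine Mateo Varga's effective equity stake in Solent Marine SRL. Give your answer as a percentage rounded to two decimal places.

Mateo reaches Solent along 3 paths.
Direct stake: 34% = 34%.
Via Caldera → Lumen: 20% × 75% × 65% = 9.75%.
Via Lumen: 6% × 65% = 3.9%.
Total: 34% + 9.75% + 3.9% = 47.65%.

47.65%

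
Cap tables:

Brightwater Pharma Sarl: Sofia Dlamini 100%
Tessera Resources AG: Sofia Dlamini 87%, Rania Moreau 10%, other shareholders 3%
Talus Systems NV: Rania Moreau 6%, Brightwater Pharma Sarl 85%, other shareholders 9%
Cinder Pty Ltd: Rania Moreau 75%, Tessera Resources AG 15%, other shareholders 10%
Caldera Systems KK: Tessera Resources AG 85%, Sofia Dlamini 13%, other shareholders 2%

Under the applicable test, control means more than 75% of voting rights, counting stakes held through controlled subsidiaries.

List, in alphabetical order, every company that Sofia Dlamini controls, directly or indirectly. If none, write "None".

Brightwater Pharma Sarl, Caldera Systems KK, Talus Systems NV, Tessera Resources AG

Sofia holds 100% of Brightwater, so Sofia controls Brightwater.
Sofia holds 87% of Tessera, so Sofia controls Tessera.
Brightwater holds 85% of Talus, so Sofia controls Talus.
Tessera and Sofia together hold 85% + 13% = 98% of Caldera, so Sofia controls Caldera.
No other company's threshold is met.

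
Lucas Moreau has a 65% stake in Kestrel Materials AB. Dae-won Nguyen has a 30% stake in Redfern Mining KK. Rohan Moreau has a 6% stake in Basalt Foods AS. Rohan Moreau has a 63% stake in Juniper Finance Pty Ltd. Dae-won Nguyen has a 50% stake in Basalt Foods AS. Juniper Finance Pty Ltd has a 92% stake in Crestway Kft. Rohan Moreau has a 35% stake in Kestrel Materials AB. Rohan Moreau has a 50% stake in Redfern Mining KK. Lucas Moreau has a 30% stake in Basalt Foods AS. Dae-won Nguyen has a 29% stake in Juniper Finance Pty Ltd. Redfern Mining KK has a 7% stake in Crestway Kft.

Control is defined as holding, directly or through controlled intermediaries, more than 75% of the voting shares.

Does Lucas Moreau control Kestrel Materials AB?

No

Lucas's largest direct stake is 65% in Kestrel, which does not meet the threshold, so Lucas controls no company.
In Kestrel, Lucas's side holds only 65%, not > 75%.
So Lucas does not control Kestrel.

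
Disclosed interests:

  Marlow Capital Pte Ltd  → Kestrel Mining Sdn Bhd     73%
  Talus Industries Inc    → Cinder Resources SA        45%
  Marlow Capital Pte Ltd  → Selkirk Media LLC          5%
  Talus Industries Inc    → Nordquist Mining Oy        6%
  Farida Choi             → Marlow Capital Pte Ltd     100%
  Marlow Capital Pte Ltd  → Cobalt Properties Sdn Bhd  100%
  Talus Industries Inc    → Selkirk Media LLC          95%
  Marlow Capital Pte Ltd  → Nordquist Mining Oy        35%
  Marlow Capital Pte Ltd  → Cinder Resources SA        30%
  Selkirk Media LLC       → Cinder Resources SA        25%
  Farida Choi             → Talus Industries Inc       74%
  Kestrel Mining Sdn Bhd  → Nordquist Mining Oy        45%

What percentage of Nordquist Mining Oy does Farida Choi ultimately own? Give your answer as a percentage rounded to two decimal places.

72.29%

Farida reaches Nordquist along 3 paths.
Via Marlow: 100% × 35% = 35%.
Via Talus: 74% × 6% = 4.44%.
Via Marlow → Kestrel: 100% × 73% × 45% = 32.85%.
Total: 35% + 4.44% + 32.85% = 72.29%.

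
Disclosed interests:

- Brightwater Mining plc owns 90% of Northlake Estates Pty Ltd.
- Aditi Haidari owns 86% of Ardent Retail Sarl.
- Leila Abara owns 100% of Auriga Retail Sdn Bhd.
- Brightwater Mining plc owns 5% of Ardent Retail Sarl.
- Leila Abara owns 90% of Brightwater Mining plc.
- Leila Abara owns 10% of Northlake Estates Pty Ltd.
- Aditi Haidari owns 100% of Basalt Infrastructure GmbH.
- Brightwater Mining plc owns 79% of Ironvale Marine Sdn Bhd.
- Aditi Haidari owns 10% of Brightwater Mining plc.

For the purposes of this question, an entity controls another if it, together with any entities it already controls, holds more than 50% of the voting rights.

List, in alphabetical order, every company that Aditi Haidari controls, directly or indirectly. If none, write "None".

Ardent Retail Sarl, Basalt Infrastructure GmbH

Aditi holds 86% of Ardent, so Aditi controls Ardent.
Aditi holds 100% of Basalt, so Aditi controls Basalt.
No other company's threshold is met.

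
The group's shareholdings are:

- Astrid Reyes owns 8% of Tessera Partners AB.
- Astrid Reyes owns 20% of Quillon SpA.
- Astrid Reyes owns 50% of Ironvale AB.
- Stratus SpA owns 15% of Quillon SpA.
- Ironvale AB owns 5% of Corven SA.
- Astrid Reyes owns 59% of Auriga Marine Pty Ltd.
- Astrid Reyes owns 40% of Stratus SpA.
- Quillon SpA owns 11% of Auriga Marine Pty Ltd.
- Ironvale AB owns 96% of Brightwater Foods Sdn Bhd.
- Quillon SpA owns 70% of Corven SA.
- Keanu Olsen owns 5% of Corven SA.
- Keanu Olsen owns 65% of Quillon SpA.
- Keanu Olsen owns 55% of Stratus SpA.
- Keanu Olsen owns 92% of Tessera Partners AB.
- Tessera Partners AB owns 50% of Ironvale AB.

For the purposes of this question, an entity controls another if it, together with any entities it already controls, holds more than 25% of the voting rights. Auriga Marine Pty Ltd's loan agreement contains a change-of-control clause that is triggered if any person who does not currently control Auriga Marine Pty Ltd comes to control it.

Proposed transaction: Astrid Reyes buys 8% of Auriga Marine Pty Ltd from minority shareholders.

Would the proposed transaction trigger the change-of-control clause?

The purchase changes only Astrid's holdings, so Astrid is the only person who could newly come to control Auriga.
Astrid holds 40% of Stratus, so Astrid controls Stratus.
Astrid and Stratus together hold 20% + 15% = 35% of Quillon, so Astrid controls Quillon.
Astrid and Quillon together hold 59% + 11% = 70% of Auriga, so Astrid controls Auriga.
So Astrid already controls Auriga before the transaction.
After the purchase, Astrid's direct stake in Auriga rises to 59% + 8% = 67%.
Astrid controlled Auriga already, so this is not a new person acquiring control; every other person's position is unchanged or reduced.
No new person acquires control, so the clause is not triggered.

No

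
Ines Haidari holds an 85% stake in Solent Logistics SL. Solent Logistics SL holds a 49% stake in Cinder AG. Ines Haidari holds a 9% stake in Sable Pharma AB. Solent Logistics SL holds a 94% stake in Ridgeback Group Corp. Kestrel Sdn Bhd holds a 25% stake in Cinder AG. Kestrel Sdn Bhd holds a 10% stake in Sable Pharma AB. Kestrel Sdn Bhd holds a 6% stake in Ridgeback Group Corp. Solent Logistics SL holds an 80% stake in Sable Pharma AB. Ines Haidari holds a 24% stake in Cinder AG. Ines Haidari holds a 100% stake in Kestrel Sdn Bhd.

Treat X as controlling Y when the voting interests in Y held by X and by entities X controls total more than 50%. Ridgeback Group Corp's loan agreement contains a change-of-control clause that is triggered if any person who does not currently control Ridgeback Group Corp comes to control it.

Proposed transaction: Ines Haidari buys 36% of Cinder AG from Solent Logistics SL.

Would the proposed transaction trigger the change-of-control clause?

The purchase adds only to Ines's holdings (Solent's stake shrinks), so Ines is the only person who could newly come to control Ridgeback.
Ines holds 100% of Kestrel, so Ines controls Kestrel.
Ines holds 85% of Solent, so Ines controls Solent.
Kestrel and Solent together hold 6% + 94% = 100% of Ridgeback, so Ines controls Ridgeback.
So Ines already controls Ridgeback before the transaction.
After the purchase, Ines's direct stake in Cinder rises to 24% + 36% = 60%, and Solent's stake falls to 13%.
Ines controlled Ridgeback already, so this is not a new person acquiring control; every other person's position is unchanged or reduced.
No new person acquires control, so the clause is not triggered.

No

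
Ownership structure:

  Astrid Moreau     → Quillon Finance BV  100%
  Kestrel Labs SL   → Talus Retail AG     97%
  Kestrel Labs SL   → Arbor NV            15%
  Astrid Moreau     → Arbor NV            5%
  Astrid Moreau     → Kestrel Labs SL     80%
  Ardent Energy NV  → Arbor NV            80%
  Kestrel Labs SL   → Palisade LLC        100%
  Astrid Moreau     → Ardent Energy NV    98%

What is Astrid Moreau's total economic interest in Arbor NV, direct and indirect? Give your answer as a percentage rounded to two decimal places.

Astrid reaches Arbor along 3 paths.
Via Ardent: 98% × 80% = 78.4%.
Via Kestrel: 80% × 15% = 12%.
Direct stake: 5% = 5%.
Total: 78.4% + 12% + 5% = 95.4%.
Rounded: 95.40%.

95.40%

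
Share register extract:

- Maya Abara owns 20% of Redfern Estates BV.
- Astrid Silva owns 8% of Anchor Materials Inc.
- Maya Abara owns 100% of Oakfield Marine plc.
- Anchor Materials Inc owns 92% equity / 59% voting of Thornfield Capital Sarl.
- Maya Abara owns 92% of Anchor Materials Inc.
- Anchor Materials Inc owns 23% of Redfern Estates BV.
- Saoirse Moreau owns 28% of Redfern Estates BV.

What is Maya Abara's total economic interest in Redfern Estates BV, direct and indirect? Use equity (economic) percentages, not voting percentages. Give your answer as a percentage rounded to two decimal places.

41.16%

Maya reaches Redfern along 2 paths.
Via Anchor: 92% × 23% = 21.16%.
Direct stake: 20% = 20%.
Total: 21.16% + 20% = 41.16%.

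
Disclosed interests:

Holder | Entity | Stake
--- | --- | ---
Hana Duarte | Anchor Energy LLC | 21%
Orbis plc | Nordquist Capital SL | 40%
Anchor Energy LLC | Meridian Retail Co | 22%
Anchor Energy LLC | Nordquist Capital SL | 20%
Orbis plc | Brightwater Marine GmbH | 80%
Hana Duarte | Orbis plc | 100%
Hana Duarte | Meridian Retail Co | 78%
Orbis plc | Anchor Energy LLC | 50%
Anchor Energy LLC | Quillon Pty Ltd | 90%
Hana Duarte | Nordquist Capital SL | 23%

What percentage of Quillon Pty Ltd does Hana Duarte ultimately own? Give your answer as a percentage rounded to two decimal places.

Hana reaches Quillon along 2 paths.
Via Orbis → Anchor: 100% × 50% × 90% = 45%.
Via Anchor: 21% × 90% = 18.9%.
Total: 45% + 18.9% = 63.9%.
Rounded: 63.90%.

63.90%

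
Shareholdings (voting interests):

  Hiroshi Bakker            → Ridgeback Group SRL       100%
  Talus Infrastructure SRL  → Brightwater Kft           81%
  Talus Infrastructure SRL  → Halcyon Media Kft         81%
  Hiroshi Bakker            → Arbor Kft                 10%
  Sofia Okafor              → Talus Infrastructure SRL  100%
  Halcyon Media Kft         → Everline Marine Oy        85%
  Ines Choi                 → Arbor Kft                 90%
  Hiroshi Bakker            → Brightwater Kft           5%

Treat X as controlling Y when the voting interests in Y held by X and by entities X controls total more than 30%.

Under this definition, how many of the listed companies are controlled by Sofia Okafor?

4

Sofia holds 100% of Talus, so Sofia controls Talus.
Talus holds 81% of Brightwater, so Sofia controls Brightwater.
Talus holds 81% of Halcyon, so Sofia controls Halcyon.
Halcyon holds 85% of Everline, so Sofia controls Everline.
No other company's threshold is met.
Sofia controls 4 companies.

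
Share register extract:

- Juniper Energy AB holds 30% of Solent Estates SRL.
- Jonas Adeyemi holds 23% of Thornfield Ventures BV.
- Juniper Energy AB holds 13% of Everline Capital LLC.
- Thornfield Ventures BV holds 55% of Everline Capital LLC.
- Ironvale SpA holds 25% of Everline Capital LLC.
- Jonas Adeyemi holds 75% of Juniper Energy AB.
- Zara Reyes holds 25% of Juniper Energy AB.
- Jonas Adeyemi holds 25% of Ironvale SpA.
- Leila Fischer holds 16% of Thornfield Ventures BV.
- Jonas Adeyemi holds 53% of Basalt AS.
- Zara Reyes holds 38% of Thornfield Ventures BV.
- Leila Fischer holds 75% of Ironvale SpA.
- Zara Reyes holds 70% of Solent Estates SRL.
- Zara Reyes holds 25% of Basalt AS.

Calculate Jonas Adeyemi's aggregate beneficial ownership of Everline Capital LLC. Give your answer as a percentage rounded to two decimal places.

28.65%

Jonas reaches Everline along 3 paths.
Via Ironvale: 25% × 25% = 6.25%.
Via Juniper: 75% × 13% = 9.75%.
Via Thornfield: 23% × 55% = 12.65%.
Total: 6.25% + 9.75% + 12.65% = 28.65%.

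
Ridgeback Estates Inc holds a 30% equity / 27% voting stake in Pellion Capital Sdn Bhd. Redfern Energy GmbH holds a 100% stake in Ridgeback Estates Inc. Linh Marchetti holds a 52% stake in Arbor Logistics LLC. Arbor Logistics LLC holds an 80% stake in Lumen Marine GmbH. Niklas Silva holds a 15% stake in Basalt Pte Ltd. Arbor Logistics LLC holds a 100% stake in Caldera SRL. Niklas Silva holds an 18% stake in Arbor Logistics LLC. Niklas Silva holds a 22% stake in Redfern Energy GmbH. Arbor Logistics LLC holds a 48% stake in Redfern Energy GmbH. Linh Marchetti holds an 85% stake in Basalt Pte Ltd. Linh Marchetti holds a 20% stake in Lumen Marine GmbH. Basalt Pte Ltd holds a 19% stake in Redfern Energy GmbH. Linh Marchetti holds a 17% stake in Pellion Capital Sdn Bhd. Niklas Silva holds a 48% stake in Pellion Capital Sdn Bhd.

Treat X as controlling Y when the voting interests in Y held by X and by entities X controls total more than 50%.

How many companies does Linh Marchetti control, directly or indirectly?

6

Linh holds 52% of Arbor, so Linh controls Arbor.
Linh holds 85% of Basalt, so Linh controls Basalt.
Arbor holds 100% of Caldera, so Linh controls Caldera.
Basalt and Arbor together hold 19% + 48% = 67% of Redfern, so Linh controls Redfern.
Redfern holds 100% of Ridgeback, so Linh controls Ridgeback.
Arbor and Linh together hold 80% + 20% = 100% of Lumen, so Linh controls Lumen.
No other company's threshold is met.
Linh controls 6 companies.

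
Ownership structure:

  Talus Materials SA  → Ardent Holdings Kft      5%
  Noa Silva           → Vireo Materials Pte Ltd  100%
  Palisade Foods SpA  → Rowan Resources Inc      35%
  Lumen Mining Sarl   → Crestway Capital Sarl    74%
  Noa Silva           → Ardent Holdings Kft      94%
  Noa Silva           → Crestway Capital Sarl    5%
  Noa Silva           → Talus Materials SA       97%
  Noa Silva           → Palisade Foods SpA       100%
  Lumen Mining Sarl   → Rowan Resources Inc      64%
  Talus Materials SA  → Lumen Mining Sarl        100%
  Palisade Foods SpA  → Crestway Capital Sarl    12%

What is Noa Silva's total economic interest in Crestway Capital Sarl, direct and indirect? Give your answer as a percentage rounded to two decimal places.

Noa reaches Crestway along 3 paths.
Via Palisade: 100% × 12% = 12%.
Via Talus → Lumen: 97% × 100% × 74% = 71.78%.
Direct stake: 5% = 5%.
Total: 12% + 71.78% + 5% = 88.78%.

88.78%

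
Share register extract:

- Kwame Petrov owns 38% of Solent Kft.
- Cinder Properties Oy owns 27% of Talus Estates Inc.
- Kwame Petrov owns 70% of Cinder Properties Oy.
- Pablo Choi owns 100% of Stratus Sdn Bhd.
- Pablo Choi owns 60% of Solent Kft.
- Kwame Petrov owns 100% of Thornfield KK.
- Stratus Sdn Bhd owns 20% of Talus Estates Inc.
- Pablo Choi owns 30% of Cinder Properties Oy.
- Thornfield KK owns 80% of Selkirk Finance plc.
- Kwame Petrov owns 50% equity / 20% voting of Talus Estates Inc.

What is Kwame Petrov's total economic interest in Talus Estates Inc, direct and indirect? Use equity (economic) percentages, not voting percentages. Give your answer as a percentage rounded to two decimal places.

Kwame reaches Talus along 2 paths.
Via Cinder: 70% × 27% = 18.9%.
Direct stake: 50% = 50%.
Total: 18.9% + 50% = 68.9%.
Rounded: 68.90%.

68.90%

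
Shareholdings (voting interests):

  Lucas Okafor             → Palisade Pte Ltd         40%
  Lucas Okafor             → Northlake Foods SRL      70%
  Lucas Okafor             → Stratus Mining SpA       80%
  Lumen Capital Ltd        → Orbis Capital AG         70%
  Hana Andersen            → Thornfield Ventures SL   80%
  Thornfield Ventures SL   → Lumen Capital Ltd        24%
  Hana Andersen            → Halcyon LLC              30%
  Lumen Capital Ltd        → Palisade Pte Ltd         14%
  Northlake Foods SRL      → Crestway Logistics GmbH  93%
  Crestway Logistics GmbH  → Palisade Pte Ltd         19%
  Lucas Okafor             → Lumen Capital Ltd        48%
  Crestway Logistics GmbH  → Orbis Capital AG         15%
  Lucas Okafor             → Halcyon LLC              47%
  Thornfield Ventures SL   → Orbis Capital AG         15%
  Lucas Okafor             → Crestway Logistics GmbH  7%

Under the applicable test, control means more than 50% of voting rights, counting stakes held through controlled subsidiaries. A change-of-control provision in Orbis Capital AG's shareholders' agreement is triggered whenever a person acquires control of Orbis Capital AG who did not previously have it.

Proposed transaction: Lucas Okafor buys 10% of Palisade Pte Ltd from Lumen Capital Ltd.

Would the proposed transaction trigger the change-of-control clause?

No

The purchase adds only to Lucas's holdings (Lumen's stake shrinks), so Lucas is the only person who could newly come to control Orbis.
Lucas holds 70% of Northlake, so Lucas controls Northlake.
Northlake and Lucas together hold 93% + 7% = 100% of Crestway, so Lucas controls Crestway.
Lucas holds 80% of Stratus, so Lucas controls Stratus.
Lucas and Crestway together hold 40% + 19% = 59% of Palisade, so Lucas controls Palisade.
In Orbis, Lucas's side holds only 15%, not > 50%.
So before the transaction, Lucas does not control Orbis.
After the purchase, Lucas's direct stake in Palisade rises to 40% + 10% = 50%, and Lumen's stake falls to 4%.
Lucas and Crestway together hold 50% + 19% = 69% of Palisade, so Lucas controls Palisade.
After the transaction, Lucas's side holds 15% of Orbis, not > 50%, so Lucas still does not control Orbis.
No new person acquires control, so the clause is not triggered.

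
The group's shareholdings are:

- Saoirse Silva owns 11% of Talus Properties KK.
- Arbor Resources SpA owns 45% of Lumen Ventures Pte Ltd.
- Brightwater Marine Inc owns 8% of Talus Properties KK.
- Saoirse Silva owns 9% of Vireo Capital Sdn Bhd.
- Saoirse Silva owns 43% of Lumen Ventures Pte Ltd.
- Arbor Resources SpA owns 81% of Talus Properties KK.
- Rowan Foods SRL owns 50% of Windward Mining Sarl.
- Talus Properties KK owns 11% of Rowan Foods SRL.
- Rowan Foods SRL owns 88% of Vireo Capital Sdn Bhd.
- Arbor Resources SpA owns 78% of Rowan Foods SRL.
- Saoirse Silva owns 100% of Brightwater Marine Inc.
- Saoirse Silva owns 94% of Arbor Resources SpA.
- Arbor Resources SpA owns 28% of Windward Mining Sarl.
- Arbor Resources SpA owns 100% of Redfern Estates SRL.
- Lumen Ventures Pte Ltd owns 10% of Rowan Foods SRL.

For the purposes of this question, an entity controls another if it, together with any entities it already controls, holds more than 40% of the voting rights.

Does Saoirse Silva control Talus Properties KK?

Yes

Saoirse holds 100% of Brightwater, so Saoirse controls Brightwater.
Saoirse holds 94% of Arbor, so Saoirse controls Arbor.
Arbor and Brightwater and Saoirse together hold 81% + 8% + 11% = 100% of Talus, so Saoirse controls Talus.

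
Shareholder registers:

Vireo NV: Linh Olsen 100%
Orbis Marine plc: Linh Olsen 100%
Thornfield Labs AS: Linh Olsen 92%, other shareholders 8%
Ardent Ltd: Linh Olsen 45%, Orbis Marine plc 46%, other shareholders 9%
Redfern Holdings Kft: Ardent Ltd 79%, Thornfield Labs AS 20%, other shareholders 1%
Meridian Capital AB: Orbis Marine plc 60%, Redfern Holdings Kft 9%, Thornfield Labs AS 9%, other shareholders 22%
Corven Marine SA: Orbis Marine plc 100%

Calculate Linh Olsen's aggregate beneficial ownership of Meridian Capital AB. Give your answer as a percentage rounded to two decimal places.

76.41%

Linh reaches Meridian along 5 paths.
Via Orbis: 100% × 60% = 60%.
Via Ardent → Redfern: 45% × 79% × 9% = 3.1995%.
Via Orbis → Ardent → Redfern: 100% × 46% × 79% × 9% = 3.2706%.
Via Thornfield → Redfern: 92% × 20% × 9% = 1.656%.
Via Thornfield: 92% × 9% = 8.28%.
Total: 60% + 3.1995% + 3.2706% + 1.656% + 8.28% = 76.4061%.
Rounded: 76.41%.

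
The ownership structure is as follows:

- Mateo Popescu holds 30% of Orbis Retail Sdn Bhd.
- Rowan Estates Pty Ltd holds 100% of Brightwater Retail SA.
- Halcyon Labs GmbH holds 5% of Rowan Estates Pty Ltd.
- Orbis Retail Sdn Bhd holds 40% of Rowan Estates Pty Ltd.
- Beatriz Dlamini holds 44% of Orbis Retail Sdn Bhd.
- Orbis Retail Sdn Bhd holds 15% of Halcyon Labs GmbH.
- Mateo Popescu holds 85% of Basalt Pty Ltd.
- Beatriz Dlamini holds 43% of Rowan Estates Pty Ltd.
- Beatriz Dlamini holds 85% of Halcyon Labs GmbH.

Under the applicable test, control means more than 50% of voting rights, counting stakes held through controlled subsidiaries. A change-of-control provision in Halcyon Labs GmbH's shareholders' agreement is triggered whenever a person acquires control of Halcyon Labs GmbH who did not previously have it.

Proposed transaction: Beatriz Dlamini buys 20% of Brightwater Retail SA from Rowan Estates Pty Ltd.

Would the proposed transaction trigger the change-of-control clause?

No

The purchase adds only to Beatriz's holdings (Rowan's stake shrinks), so Beatriz is the only person who could newly come to control Halcyon.
Beatriz holds 85% of Halcyon, so Beatriz controls Halcyon.
So Beatriz already controls Halcyon before the transaction.
After the purchase, Beatriz holds 20% of Brightwater directly, and Rowan's stake falls to 80%.
Beatriz controlled Halcyon already, so this is not a new person acquiring control; every other person's position is unchanged or reduced.
No new person acquires control, so the clause is not triggered.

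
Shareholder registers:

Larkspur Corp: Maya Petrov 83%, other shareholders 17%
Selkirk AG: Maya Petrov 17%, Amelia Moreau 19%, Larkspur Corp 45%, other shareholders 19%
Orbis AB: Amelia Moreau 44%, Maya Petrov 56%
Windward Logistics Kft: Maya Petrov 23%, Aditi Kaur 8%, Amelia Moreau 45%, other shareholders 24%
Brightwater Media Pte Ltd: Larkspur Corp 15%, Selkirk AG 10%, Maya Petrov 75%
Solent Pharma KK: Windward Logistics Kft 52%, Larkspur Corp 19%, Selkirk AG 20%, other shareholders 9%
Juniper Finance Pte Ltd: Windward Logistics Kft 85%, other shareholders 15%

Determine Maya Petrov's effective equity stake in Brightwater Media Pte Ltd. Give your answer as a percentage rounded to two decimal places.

Maya reaches Brightwater along 4 paths.
Via Larkspur: 83% × 15% = 12.45%.
Via Selkirk: 17% × 10% = 1.7%.
Via Larkspur → Selkirk: 83% × 45% × 10% = 3.735%.
Direct stake: 75% = 75%.
Total: 12.45% + 1.7% + 3.735% + 75% = 92.885%.
Rounded: 92.89%.

92.89%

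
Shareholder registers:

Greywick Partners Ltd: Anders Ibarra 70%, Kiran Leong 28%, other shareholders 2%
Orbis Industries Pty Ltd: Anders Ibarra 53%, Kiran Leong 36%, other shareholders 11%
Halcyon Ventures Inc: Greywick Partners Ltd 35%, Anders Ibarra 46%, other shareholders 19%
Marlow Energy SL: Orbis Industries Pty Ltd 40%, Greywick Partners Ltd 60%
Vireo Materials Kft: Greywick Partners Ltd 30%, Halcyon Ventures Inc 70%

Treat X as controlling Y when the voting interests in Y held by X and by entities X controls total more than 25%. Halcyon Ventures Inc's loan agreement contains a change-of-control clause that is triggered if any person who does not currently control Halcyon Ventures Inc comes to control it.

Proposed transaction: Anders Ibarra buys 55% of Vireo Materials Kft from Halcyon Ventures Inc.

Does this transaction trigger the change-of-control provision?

No

The purchase adds only to Anders's holdings (Halcyon's stake shrinks), so Anders is the only person who could newly come to control Halcyon.
Anders holds 70% of Greywick, so Anders controls Greywick.
Greywick and Anders together hold 35% + 46% = 81% of Halcyon, so Anders controls Halcyon.
So Anders already controls Halcyon before the transaction.
After the purchase, Anders holds 55% of Vireo directly, and Halcyon's stake falls to 15%.
Anders controlled Halcyon already, so this is not a new person acquiring control; every other person's position is unchanged or reduced.
No new person acquires control, so the clause is not triggered.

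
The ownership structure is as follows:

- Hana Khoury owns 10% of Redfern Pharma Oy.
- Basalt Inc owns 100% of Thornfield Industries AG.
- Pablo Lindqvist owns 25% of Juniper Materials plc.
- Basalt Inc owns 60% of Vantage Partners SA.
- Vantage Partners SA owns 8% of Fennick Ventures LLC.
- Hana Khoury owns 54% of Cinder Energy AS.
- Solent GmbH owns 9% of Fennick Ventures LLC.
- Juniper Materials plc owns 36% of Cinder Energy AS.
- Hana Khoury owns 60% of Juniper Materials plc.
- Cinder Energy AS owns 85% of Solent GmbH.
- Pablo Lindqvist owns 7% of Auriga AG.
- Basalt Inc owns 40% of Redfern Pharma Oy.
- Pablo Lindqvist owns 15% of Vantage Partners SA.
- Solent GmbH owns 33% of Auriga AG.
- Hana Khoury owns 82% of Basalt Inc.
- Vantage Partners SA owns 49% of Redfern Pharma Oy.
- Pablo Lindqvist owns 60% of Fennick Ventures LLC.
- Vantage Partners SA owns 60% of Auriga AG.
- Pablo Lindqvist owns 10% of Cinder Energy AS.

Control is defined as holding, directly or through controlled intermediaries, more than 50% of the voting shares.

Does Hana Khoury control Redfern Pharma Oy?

Yes

Hana holds 82% of Basalt, so Hana controls Basalt.
Basalt holds 60% of Vantage, so Hana controls Vantage.
Hana and Vantage and Basalt together hold 10% + 49% + 40% = 99% of Redfern, so Hana controls Redfern.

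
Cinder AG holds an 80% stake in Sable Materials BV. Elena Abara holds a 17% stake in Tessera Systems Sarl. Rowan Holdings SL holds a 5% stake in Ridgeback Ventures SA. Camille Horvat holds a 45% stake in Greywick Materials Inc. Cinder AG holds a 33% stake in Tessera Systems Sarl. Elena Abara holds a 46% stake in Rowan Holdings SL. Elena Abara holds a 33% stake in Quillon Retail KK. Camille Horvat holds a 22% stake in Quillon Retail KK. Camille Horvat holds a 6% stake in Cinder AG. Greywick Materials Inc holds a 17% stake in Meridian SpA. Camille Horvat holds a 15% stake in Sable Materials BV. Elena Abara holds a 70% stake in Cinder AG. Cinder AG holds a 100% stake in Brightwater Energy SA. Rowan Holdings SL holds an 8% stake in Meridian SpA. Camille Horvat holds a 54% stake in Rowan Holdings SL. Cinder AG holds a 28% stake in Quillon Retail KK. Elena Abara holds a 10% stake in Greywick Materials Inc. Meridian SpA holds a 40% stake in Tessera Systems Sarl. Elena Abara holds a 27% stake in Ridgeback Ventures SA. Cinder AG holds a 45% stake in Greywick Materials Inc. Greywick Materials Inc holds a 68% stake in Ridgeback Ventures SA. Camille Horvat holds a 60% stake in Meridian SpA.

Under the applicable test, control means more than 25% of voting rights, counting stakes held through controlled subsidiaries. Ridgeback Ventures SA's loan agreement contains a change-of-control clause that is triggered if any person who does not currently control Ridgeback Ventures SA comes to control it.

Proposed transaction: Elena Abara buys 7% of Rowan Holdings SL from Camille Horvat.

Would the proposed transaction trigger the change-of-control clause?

The purchase adds only to Elena's holdings (Camille's stake shrinks), so Elena is the only person who could newly come to control Ridgeback.
Elena holds 70% of Cinder, so Elena controls Cinder.
Cinder and Elena together hold 45% + 10% = 55% of Greywick, so Elena controls Greywick.
Elena holds 46% of Rowan, so Elena controls Rowan.
Rowan and Greywick and Elena together hold 5% + 68% + 27% = 100% of Ridgeback, so Elena controls Ridgeback.
So Elena already controls Ridgeback before the transaction.
After the purchase, Elena's direct stake in Rowan rises to 46% + 7% = 53%, and Camille's stake falls to 47%.
Elena controlled Ridgeback already, so this is not a new person acquiring control; every other person's position is unchanged or reduced.
No new person acquires control, so the clause is not triggered.

No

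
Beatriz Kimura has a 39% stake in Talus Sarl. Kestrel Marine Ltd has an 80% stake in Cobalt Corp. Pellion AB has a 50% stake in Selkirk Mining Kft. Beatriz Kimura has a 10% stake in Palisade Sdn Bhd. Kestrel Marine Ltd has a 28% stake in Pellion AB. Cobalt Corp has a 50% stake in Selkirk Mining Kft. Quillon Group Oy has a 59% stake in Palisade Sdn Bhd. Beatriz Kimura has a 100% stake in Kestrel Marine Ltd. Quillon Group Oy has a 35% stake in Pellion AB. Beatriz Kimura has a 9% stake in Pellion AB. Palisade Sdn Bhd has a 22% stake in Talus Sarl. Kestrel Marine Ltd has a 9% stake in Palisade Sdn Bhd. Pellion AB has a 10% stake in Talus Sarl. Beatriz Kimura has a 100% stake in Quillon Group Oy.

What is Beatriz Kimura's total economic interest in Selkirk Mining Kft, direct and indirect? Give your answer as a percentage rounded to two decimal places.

76.00%

Beatriz reaches Selkirk along 4 paths.
Via Kestrel → Cobalt: 100% × 80% × 50% = 40%.
Via Quillon → Pellion: 100% × 35% × 50% = 17.5%.
Via Pellion: 9% × 50% = 4.5%.
Via Kestrel → Pellion: 100% × 28% × 50% = 14%.
Total: 40% + 17.5% + 4.5% + 14% = 76%.
Rounded: 76.00%.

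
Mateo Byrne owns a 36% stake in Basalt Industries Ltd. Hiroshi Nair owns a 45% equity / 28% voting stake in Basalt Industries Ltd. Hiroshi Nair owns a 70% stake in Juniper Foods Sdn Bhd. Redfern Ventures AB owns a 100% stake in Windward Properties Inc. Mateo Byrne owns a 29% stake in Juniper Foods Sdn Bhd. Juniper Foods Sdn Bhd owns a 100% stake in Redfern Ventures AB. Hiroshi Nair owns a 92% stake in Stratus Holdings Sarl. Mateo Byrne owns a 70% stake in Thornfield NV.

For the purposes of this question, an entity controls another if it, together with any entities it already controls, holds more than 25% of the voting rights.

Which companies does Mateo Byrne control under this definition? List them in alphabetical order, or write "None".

Mateo holds 36% of Basalt, so Mateo controls Basalt.
Mateo holds 70% of Thornfield, so Mateo controls Thornfield.
Mateo holds 29% of Juniper, so Mateo controls Juniper.
Juniper holds 100% of Redfern, so Mateo controls Redfern.
Redfern holds 100% of Windward, so Mateo controls Windward.
No other company's threshold is met.

Basalt Industries Ltd, Juniper Foods Sdn Bhd, Redfern Ventures AB, Thornfield NV, Windward Properties Inc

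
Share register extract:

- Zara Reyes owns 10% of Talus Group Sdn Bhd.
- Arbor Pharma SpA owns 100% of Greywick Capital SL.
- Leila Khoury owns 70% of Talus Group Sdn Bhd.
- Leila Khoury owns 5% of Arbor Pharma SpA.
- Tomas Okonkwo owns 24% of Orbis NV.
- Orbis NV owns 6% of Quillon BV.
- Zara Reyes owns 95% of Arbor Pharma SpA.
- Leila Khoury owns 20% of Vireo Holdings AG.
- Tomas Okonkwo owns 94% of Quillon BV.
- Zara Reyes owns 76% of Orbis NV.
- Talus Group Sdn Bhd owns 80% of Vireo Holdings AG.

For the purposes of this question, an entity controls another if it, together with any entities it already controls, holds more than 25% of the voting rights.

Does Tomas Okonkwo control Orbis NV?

No

Tomas holds 94% of Quillon, so Tomas controls Quillon.
In Orbis, Tomas's side holds only 24%, not > 25%.
So Tomas does not control Orbis.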